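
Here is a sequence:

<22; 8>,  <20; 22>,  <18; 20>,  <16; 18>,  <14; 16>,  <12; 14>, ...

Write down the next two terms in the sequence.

First slot: 22, 20, 18, 16, 14, 12 → 10 → 8 (−2 each step).
Second slot — always the previous value of the first slot: 8, 22, 20, 18, 16, 14 → 12 → 10.
So the next two terms are <10; 12> and <8; 10>.

<10; 12>, <8; 10>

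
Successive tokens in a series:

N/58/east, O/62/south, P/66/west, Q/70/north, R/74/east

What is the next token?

S/78/south

Letter: letters move forward 1 place in the alphabet, so N, O, P, Q, R → S.
Second component goes 58, 62, 66, 70, 74 → 78 (+4 each step).
Direction goes east, south, west, north, east → south (repeats east → south → west → north).
So the next token is S/78/south.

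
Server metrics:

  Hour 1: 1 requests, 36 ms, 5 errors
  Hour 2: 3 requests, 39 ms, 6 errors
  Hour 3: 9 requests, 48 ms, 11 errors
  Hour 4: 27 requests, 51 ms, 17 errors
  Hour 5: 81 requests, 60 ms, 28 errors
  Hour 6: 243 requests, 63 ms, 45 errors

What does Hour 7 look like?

For the requests, ×3 each step: 1, 3, 9, 27, 81, 243 → 729.
Ms: alternating steps +3, +9, +3, +9, …, so 36, 39, 48, 51, 60, 63 → 72.
Errors goes 5, 6, 11, 17, 28, 45 → 73 (each term is the sum of the two before it).
Combining the parts gives 729 requests, 72 ms, 73 errors.

729 requests, 72 ms, 73 errors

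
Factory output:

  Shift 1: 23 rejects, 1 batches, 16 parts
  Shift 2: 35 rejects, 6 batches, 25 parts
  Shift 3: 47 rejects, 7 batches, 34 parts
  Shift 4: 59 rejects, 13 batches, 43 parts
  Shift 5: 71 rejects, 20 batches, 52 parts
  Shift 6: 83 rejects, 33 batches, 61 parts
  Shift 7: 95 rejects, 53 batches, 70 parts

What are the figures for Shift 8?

Rejects — +12 each step: 23, 35, 47, 59, 71, 83, 95 → 107.
Batches: each term is the sum of the two before it; 1, 6, 7, 13, 20, 33, 53 → 86.
Parts: +9 each step; 16, 25, 34, 43, 52, 61, 70 → 79.
Putting it together: 107 rejects, 86 batches, 79 parts.

107 rejects, 86 batches, 79 parts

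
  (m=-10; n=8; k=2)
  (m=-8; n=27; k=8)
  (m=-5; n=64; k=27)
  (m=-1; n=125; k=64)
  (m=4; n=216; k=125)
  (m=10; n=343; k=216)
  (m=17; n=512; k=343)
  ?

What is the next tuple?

M: -10, -8, -5, -1, 4, 10, 17 → 25 (differences are 2, 3, 4, … (increasing by 1 each time)).
N: perfect cubes: 2³, 3³, 4³, …; 8, 27, 64, 125, 216, 343, 512 → 729.
K: always the previous value of the n, so 2, 8, 27, 64, 125, 216, 343 → 512.
Combining the parts gives (m=25; n=729; k=512).

(m=25; n=729; k=512)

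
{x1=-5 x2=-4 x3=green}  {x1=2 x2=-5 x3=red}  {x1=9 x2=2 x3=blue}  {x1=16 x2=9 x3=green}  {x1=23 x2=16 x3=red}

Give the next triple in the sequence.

X1: +7 each step, so -5, 2, 9, 16, 23 → 30.
X2 — always the previous value of the x1: -4, -5, 2, 9, 16 → 23.
X3 goes green, red, blue, green, red → blue (repeats green → red → blue).
So the next triple is {x1=30 x2=23 x3=blue}.

{x1=30 x2=23 x3=blue}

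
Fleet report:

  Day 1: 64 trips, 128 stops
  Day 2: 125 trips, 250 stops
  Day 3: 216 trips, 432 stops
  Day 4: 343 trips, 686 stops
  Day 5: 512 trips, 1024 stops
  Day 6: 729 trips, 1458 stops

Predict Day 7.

Trips goes 64, 125, 216, 343, 512, 729 → 1000 (perfect cubes: 4³, 5³, 6³, …).
Stops: 128, 250, 432, 686, 1024, 1458 → 2000 (always 2 × the trips).
Putting it together: 1000 trips, 2000 stops.

1000 trips, 2000 stops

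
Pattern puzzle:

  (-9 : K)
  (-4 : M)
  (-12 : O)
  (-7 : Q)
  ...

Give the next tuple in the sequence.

For the first slot, alternating steps +5, −8, +5, −8, …: -9, -4, -12, -7 → -15.
Letter: K, M, O, Q → S (letters move forward 2 places in the alphabet).
Putting it together: (-15 : S).

(-15 : S)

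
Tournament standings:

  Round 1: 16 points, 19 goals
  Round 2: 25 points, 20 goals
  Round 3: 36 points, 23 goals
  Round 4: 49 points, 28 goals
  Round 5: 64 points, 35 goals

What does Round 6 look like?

Points: perfect squares: 4², 5², 6², …; 16, 25, 36, 49, 64 → 81.
Goals: differences are 1, 3, 5, … (increasing by 2 each time), so 19, 20, 23, 28, 35 → 44.
So the next line is 81 points, 44 goals.

81 points, 44 goals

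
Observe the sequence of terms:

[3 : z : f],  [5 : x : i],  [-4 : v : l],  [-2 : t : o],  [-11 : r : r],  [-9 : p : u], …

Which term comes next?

First component: 3, 5, -4, -2, -11, -9 → -18 (alternating steps +2, −9, +2, −9, …).
First letter: letters move back 2 places in the alphabet, so z, x, v, t, r, p → n.
Second letter goes f, i, l, o, r, u → x (letters move forward 3 places in the alphabet).
Putting it together: [-18 : n : x].

[-18 : n : x]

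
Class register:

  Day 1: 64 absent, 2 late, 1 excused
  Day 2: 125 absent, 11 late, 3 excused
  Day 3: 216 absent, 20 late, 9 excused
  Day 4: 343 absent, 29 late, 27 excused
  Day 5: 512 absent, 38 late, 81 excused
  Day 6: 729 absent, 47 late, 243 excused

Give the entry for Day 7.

Absent — perfect cubes: 4³, 5³, 6³, …: 64, 125, 216, 343, 512, 729 → 1000.
Late: +9 each step, so 2, 11, 20, 29, 38, 47 → 56.
Excused goes 1, 3, 9, 27, 81, 243 → 729 (×3 each step).
Combining the parts gives 1000 absent, 56 late, 729 excused.

1000 absent, 56 late, 729 excused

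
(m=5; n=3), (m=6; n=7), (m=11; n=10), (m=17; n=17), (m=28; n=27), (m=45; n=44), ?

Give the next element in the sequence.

M: 5, 6, 11, 17, 28, 45 → 73 (each term is the sum of the two before it).
N: each term is the sum of the two before it; 3, 7, 10, 17, 27, 44 → 71.
So the next element is (m=73; n=71).

(m=73; n=71)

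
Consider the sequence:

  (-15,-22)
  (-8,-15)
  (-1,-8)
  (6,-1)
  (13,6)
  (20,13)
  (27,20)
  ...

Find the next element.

(34,27)

First component: +7 each step, so -15, -8, -1, 6, 13, 20, 27 → 34.
Second component: always 7 less than the first component, so -22, -15, -8, -1, 6, 13, 20 → 27.
Putting it together: (34,27).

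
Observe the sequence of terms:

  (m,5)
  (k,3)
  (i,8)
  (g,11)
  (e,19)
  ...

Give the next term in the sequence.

(c,30)

For the letter, letters move back 2 places in the alphabet: m, k, i, g, e → c.
Second component: 5, 3, 8, 11, 19 → 30 (each term is the sum of the two before it).
Combining the parts gives (c,30).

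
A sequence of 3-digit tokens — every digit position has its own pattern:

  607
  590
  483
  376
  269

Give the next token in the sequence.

First digit — −1 each step, mod 10: 6, 5, 4, 3, 2 → 1.
Second digit: 0, 9, 8, 7, 6 → 5 (−1 each step, mod 10).
Third digit: +3 each step, mod 10; 7, 0, 3, 6, 9 → 2.
So the next token is 152.

152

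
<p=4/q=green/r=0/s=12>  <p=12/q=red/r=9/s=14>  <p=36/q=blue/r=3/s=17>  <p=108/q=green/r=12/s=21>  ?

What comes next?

P: ×3 each step, so 4, 12, 36, 108 → 324.
Q: repeats green → red → blue, so green, red, blue, green → red.
R: alternating steps +9, −6, +9, −6, …; 0, 9, 3, 12 → 6.
S — differences are 2, 3, 4, … (increasing by 1 each time): 12, 14, 17, 21 → 26.
Putting it together: <p=324/q=red/r=6/s=26>.

<p=324/q=red/r=6/s=26>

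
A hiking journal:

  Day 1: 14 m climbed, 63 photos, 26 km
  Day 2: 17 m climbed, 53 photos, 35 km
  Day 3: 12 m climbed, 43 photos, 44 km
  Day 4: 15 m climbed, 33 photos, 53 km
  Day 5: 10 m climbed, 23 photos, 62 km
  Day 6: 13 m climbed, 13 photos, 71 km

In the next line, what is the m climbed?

8

M climbed: alternating steps +3, −5, +3, −5, …, so 14, 17, 12, 15, 10, 13 → 8.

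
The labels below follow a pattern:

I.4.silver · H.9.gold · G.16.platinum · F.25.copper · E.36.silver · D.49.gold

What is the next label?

Letter — letters move back 1 place in the alphabet: I, H, G, F, E, D → C.
Second component — perfect squares: 2², 3², 4², …: 4, 9, 16, 25, 36, 49 → 64.
Metal: repeats silver → gold → platinum → copper; silver, gold, platinum, copper, silver, gold → platinum.
Combining the parts gives C.64.platinum.

C.64.platinum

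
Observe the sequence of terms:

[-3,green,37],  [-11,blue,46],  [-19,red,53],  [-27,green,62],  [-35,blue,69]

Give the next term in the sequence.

First value goes -3, -11, -19, -27, -35 → -43 (−8 each step).
Colour: repeats green → blue → red; green, blue, red, green, blue → red.
For the third value, alternating steps +9, +7, +9, +7, …: 37, 46, 53, 62, 69 → 78.
Putting it together: [-43,red,78].

[-43,red,78]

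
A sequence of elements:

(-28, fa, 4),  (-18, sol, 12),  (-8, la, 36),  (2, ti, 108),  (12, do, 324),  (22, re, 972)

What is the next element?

First coordinate goes -28, -18, -8, 2, 12, 22 → 32 (+10 each step).
Note: fa, sol, la, ti, do, re → mi (runs through the solfège scale do→ti).
Third coordinate — ×3 each step: 4, 12, 36, 108, 324, 972 → 2916.
So the next element is (32, mi, 2916).

(32, mi, 2916)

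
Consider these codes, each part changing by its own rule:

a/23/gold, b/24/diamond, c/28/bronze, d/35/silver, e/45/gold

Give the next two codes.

f/58/diamond then g/74/bronze

Letter: a, b, c, d, e → f → g (letters move forward 1 place in the alphabet).
Second component goes 23, 24, 28, 35, 45 → 58 → 74 (differences are 1, 4, 7, … (increasing by 3 each time)).
Rank: gold, diamond, bronze, silver, gold → diamond → bronze (repeats gold → diamond → bronze → silver).
So the next two codes are f/58/diamond and g/74/bronze.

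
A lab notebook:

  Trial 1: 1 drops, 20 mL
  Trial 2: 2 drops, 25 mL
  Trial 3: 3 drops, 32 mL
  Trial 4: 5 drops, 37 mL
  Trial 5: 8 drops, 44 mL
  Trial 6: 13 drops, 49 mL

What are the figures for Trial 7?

21 drops, 56 mL

For the drops, each term is the sum of the two before it: 1, 2, 3, 5, 8, 13 → 21.
ML — alternating steps +5, +7, +5, +7, …: 20, 25, 32, 37, 44, 49 → 56.
Putting it together: 21 drops, 56 mL.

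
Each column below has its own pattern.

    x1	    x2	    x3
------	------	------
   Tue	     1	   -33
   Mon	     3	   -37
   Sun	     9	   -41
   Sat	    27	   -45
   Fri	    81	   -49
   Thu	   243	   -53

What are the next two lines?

Wed  729  -57; Tue  2187  -61

Column x1 — runs backward through the weekdays Mon→Sun: Tue, Mon, Sun, Sat, Fri, Thu → Wed → Tue.
Column x2: ×3 each step; 1, 3, 9, 27, 81, 243 → 729 → 2187.
Column x3 — −4 each step: -33, -37, -41, -45, -49, -53 → -57 → -61.
So the next two lines are Wed  729  -57 and Tue  2187  -61.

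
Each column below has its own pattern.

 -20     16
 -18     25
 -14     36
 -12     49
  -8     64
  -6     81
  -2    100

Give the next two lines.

First component — alternating steps +2, +4, +2, +4, …: -20, -18, -14, -12, -8, -6, -2 → 0 → 4.
Second component — perfect squares: 4², 5², 6², …: 16, 25, 36, 49, 64, 81, 100 → 121 → 144.
So the next two lines are 0  121 and 4  144.

0  121; 4  144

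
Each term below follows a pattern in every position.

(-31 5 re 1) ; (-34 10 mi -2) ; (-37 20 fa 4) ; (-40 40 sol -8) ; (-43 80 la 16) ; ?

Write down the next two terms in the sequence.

First entry — −3 each step: -31, -34, -37, -40, -43 → -46 → -49.
Second entry: ×2 each step, so 5, 10, 20, 40, 80 → 160 → 320.
For the note, runs through the solfège scale do→ti: re, mi, fa, sol, la → ti → do.
For the fourth entry, ×(-2) each step: 1, -2, 4, -8, 16 → -32 → 64.
So the next two terms are (-46 160 ti -32) and (-49 320 do 64).

(-46 160 ti -32), (-49 320 do 64)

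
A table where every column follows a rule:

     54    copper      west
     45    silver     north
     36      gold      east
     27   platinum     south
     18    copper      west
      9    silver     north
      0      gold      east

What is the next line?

-9  platinum  south

For the first component, −9 each step: 54, 45, 36, 27, 18, 9, 0 → -9.
Metal: copper, silver, gold, platinum, copper, silver, gold → platinum (repeats copper → silver → gold → platinum).
Direction goes west, north, east, south, west, north, east → south (repeats west → north → east → south).
Combining the parts gives -9  platinum  south.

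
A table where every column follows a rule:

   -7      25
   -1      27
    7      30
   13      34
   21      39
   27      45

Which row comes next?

35  52

For the first component, alternating steps +6, +8, +6, +8, …: -7, -1, 7, 13, 21, 27 → 35.
For the second component, differences are 2, 3, 4, … (increasing by 1 each time): 25, 27, 30, 34, 39, 45 → 52.
Putting it together: 35  52.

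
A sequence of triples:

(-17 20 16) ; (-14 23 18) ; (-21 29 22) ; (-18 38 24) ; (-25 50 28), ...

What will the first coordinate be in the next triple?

-22

First coordinate: -17, -14, -21, -18, -25 → -22 (alternating steps +3, −7, +3, −7, …).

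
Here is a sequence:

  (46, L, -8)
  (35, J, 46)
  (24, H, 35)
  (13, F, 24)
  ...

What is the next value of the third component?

For the first component, −11 each step: 46, 35, 24, 13 → 2.
Letter — letters move back 2 places in the alphabet: L, J, H, F → D.
Third component: always the previous value of the first component, so -8, 46, 35, 24 → 13.

13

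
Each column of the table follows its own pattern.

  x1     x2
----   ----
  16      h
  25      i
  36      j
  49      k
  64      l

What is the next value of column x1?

81

Column x1 goes 16, 25, 36, 49, 64 → 81 (perfect squares: 4², 5², 6², …).
Column x2: letters move forward 1 place in the alphabet, so h, i, j, k, l → m.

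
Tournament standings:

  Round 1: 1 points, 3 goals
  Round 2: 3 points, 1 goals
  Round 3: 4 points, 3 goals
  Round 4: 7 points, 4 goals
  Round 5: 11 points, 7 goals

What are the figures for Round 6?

Points: 1, 3, 4, 7, 11 → 18 (each term is the sum of the two before it).
Goals: always the previous value of the points; 3, 1, 3, 4, 7 → 11.
So the next line is 18 points, 11 goals.

18 points, 11 goals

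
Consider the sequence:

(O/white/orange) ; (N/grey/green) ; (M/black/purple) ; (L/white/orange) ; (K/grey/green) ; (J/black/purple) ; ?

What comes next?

(I/white/orange)

Letter — letters move back 1 place in the alphabet: O, N, M, L, K, J → I.
For the shade, repeats white → grey → black: white, grey, black, white, grey, black → white.
For the colour, repeats orange → green → purple: orange, green, purple, orange, green, purple → orange.
So the next term is (I/white/orange).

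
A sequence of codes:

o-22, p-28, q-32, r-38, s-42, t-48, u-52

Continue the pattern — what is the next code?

v-58

Letter: letters move forward 1 place in the alphabet; o, p, q, r, s, t, u → v.
Second component: 22, 28, 32, 38, 42, 48, 52 → 58 (alternating steps +6, +4, +6, +4, …).
So the next code is v-58.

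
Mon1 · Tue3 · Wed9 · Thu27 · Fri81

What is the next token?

Day: Mon, Tue, Wed, Thu, Fri → Sat (runs through the weekdays Mon→Sun).
For the second component, ×3 each step: 1, 3, 9, 27, 81 → 243.
Putting it together: Sat243.

Sat243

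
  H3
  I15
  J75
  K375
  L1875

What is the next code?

For the letter, letters move forward 1 place in the alphabet: H, I, J, K, L → M.
Second component — ×5 each step: 3, 15, 75, 375, 1875 → 9375.
Combining the parts gives M9375.

M9375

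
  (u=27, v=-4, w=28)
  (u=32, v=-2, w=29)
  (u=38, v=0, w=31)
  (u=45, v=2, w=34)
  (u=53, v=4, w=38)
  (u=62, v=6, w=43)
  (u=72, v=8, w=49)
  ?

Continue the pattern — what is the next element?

(u=83, v=10, w=56)

U goes 27, 32, 38, 45, 53, 62, 72 → 83 (differences are 5, 6, 7, … (increasing by 1 each time)).
V: +2 each step; -4, -2, 0, 2, 4, 6, 8 → 10.
W: 28, 29, 31, 34, 38, 43, 49 → 56 (differences are 1, 2, 3, … (increasing by 1 each time)).
Putting it together: (u=83, v=10, w=56).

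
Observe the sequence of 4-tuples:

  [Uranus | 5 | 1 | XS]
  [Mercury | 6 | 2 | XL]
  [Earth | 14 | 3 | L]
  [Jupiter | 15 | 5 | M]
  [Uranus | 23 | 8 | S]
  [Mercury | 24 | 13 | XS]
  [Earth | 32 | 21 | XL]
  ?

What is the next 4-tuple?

[Jupiter | 33 | 34 | L]

Planet: Uranus, Mercury, Earth, Jupiter, Uranus, Mercury, Earth → Jupiter (repeats Uranus → Mercury → Earth → Jupiter).
Second part: alternating steps +1, +8, +1, +8, …; 5, 6, 14, 15, 23, 24, 32 → 33.
For the third part, each term is the sum of the two before it: 1, 2, 3, 5, 8, 13, 21 → 34.
Size — repeats XS → XL → L → M → S: XS, XL, L, M, S, XS, XL → L.
Combining the parts gives [Jupiter | 33 | 34 | L].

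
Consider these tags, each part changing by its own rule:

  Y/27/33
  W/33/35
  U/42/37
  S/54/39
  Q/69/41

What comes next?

Letter goes Y, W, U, S, Q → O (letters move back 2 places in the alphabet).
Second component: differences are 6, 9, 12, … (increasing by 3 each time); 27, 33, 42, 54, 69 → 87.
Third component: 33, 35, 37, 39, 41 → 43 (+2 each step).
Putting it together: O/87/43.

O/87/43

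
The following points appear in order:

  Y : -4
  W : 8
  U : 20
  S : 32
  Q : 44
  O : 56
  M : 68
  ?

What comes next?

For the letter, letters move back 2 places in the alphabet: Y, W, U, S, Q, O, M → K.
Second component: +12 each step; -4, 8, 20, 32, 44, 56, 68 → 80.
Putting it together: K : 80.

K : 80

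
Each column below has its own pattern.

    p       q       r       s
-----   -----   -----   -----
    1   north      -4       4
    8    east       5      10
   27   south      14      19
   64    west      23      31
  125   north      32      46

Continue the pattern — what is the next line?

Column p: perfect cubes: 1³, 2³, 3³, …; 1, 8, 27, 64, 125 → 216.
Column q: north, east, south, west, north → east (repeats north → east → south → west).
Column r: +9 each step; -4, 5, 14, 23, 32 → 41.
Column s goes 4, 10, 19, 31, 46 → 64 (differences are 6, 9, 12, … (increasing by 3 each time)).
Combining the parts gives 216  east  41  64.

216  east  41  64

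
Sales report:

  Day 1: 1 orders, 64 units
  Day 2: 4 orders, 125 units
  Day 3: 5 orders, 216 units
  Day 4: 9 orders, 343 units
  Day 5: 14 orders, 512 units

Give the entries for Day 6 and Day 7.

Orders — each term is the sum of the two before it: 1, 4, 5, 9, 14 → 23 → 37.
Units: perfect cubes: 4³, 5³, 6³, …; 64, 125, 216, 343, 512 → 729 → 1000.
So the next two lines are 23 orders, 729 units and 37 orders, 1000 units.

23 orders, 729 units; 37 orders, 1000 units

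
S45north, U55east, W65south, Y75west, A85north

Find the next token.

C95east

Letter goes S, U, W, Y, A → C (letters move forward 2 places in the alphabet, wrapping Z→A).
Second component: +10 each step, so 45, 55, 65, 75, 85 → 95.
Direction: north, east, south, west, north → east (repeats north → east → south → west).
Combining the parts gives C95east.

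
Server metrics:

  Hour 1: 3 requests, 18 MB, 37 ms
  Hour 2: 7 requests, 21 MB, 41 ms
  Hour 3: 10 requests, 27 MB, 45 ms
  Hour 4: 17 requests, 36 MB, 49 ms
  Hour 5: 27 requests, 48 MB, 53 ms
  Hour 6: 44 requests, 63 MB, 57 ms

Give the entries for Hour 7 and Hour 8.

71 requests, 81 MB, 61 ms; 115 requests, 102 MB, 65 ms

Requests — each term is the sum of the two before it: 3, 7, 10, 17, 27, 44 → 71 → 115.
For the MB, differences are 3, 6, 9, … (increasing by 3 each time): 18, 21, 27, 36, 48, 63 → 81 → 102.
Ms: +4 each step, so 37, 41, 45, 49, 53, 57 → 61 → 65.
So the next two lines are 71 requests, 81 MB, 61 ms and 115 requests, 102 MB, 65 ms.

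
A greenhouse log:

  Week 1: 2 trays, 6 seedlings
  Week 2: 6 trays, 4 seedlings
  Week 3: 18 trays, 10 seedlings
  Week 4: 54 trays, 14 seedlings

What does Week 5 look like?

Trays: ×3 each step; 2, 6, 18, 54 → 162.
Seedlings — each term is the sum of the two before it: 6, 4, 10, 14 → 24.
So the next row is 162 trays, 24 seedlings.

162 trays, 24 seedlings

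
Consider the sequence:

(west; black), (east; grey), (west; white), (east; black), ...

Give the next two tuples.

Direction — alternates west ↔ east: west, east, west, east → west → east.
Shade — repeats black → grey → white: black, grey, white, black → grey → white.
So the next two tuples are (west; grey) and (east; white).

(west; grey), (east; white)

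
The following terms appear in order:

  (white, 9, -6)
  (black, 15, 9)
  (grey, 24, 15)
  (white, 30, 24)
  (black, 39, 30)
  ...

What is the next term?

(grey, 45, 39)

Shade goes white, black, grey, white, black → grey (repeats white → black → grey).
Second value: alternating steps +6, +9, +6, +9, …; 9, 15, 24, 30, 39 → 45.
For the third value, always the previous value of the second value: -6, 9, 15, 24, 30 → 39.
So the next term is (grey, 45, 39).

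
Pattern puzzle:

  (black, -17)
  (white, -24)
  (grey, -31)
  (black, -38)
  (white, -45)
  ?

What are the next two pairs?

Shade — repeats black → white → grey: black, white, grey, black, white → grey → black.
Second coordinate goes -17, -24, -31, -38, -45 → -52 → -59 (−7 each step).
Putting the parts together: (grey, -52) and then (black, -59).

(grey, -52), (black, -59)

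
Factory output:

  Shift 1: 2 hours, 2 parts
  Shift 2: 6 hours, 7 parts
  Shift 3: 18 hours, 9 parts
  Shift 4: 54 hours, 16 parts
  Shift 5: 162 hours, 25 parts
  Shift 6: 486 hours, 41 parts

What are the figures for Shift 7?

Hours goes 2, 6, 18, 54, 162, 486 → 1458 (×3 each step).
Parts goes 2, 7, 9, 16, 25, 41 → 66 (each term is the sum of the two before it).
Putting it together: 1458 hours, 66 parts.

1458 hours, 66 parts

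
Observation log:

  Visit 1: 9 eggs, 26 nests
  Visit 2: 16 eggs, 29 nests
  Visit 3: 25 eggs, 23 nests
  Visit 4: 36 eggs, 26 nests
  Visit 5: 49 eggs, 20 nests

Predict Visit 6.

64 eggs, 23 nests

Eggs: 9, 16, 25, 36, 49 → 64 (perfect squares: 3², 4², 5², …).
Nests: alternating steps +3, −6, +3, −6, …; 26, 29, 23, 26, 20 → 23.
Putting it together: 64 eggs, 23 nests.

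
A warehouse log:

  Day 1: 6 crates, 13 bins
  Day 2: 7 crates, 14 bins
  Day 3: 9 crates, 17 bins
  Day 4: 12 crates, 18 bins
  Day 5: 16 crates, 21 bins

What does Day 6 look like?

21 crates, 22 bins

Crates — differences are 1, 2, 3, … (increasing by 1 each time): 6, 7, 9, 12, 16 → 21.
Bins — alternating steps +1, +3, +1, +3, …: 13, 14, 17, 18, 21 → 22.
Combining the parts gives 21 crates, 22 bins.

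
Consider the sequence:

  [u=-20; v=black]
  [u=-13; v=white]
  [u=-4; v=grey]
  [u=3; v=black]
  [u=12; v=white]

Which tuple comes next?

For the u, alternating steps +7, +9, +7, +9, …: -20, -13, -4, 3, 12 → 19.
V: repeats black → white → grey, so black, white, grey, black, white → grey.
Combining the parts gives [u=19; v=grey].

[u=19; v=grey]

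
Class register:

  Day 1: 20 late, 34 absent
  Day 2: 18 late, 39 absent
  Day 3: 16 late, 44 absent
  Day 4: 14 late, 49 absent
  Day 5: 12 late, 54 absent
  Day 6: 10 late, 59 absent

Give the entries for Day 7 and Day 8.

Late: −2 each step, so 20, 18, 16, 14, 12, 10 → 8 → 6.
Absent: 34, 39, 44, 49, 54, 59 → 64 → 69 (+5 each step).
So the next two rows are 8 late, 64 absent and 6 late, 69 absent.

8 late, 64 absent; 6 late, 69 absent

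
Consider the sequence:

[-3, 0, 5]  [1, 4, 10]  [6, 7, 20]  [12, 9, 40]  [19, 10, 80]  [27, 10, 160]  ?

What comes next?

First component — differences are 4, 5, 6, … (increasing by 1 each time): -3, 1, 6, 12, 19, 27 → 36.
For the second component, differences are 4, 3, 2, … (decreasing by 1 each time): 0, 4, 7, 9, 10, 10 → 9.
Third component: 5, 10, 20, 40, 80, 160 → 320 (×2 each step).
Combining the parts gives [36, 9, 320].

[36, 9, 320]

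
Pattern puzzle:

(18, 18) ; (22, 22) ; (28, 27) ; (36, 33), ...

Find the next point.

(46, 40)

First component goes 18, 22, 28, 36 → 46 (differences are 4, 6, 8, … (increasing by 2 each time)).
Second component: 18, 22, 27, 33 → 40 (differences are 4, 5, 6, … (increasing by 1 each time)).
Putting it together: (46, 40).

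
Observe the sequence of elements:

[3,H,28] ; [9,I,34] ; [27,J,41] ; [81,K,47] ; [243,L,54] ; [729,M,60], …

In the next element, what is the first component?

For the first component, ×3 each step: 3, 9, 27, 81, 243, 729 → 2187.

2187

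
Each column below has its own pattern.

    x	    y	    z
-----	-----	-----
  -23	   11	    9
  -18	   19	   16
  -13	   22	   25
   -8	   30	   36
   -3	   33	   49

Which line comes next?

2  41  64

Column x: +5 each step, so -23, -18, -13, -8, -3 → 2.
Column y: alternating steps +8, +3, +8, +3, …; 11, 19, 22, 30, 33 → 41.
Column z: perfect squares: 3², 4², 5², …, so 9, 16, 25, 36, 49 → 64.
Putting it together: 2  41  64.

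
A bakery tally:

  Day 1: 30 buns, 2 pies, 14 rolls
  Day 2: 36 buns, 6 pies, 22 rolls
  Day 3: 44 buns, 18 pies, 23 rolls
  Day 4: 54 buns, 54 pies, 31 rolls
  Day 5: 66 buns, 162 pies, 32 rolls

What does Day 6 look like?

80 buns, 486 pies, 40 rolls

Buns: 30, 36, 44, 54, 66 → 80 (differences are 6, 8, 10, … (increasing by 2 each time)).
Pies: ×3 each step; 2, 6, 18, 54, 162 → 486.
Rolls: 14, 22, 23, 31, 32 → 40 (alternating steps +8, +1, +8, +1, …).
So the next record is 80 buns, 486 pies, 40 rolls.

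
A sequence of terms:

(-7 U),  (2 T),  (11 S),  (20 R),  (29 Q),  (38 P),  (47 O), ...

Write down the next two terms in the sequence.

(56 N), (65 M)

First value: -7, 2, 11, 20, 29, 38, 47 → 56 → 65 (+9 each step).
Letter: letters move back 1 place in the alphabet; U, T, S, R, Q, P, O → N → M.
So the next two terms are (56 N) and (65 M).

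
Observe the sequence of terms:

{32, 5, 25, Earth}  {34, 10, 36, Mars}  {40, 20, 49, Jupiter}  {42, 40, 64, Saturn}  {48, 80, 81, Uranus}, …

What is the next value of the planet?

Neptune

For the planet, runs through the planets Mercury→Neptune: Earth, Mars, Jupiter, Saturn, Uranus → Neptune.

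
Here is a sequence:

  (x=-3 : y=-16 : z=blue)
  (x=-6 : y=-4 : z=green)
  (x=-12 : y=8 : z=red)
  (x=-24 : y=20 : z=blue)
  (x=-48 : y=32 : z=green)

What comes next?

(x=-96 : y=44 : z=red)

X: ×2 each step; -3, -6, -12, -24, -48 → -96.
Y: +12 each step, so -16, -4, 8, 20, 32 → 44.
Z: repeats blue → green → red; blue, green, red, blue, green → red.
Putting it together: (x=-96 : y=44 : z=red).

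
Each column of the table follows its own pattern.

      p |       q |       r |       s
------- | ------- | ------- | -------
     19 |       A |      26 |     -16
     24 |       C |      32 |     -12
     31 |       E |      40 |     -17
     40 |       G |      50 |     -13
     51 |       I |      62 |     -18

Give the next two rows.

64  K  76  -14; 79  M  92  -19

Column p — differences are 5, 7, 9, … (increasing by 2 each time): 19, 24, 31, 40, 51 → 64 → 79.
Column q: letters move forward 2 places in the alphabet, so A, C, E, G, I → K → M.
Column r goes 26, 32, 40, 50, 62 → 76 → 92 (differences are 6, 8, 10, … (increasing by 2 each time)).
Column s goes -16, -12, -17, -13, -18 → -14 → -19 (alternating steps +4, −5, +4, −5, …).
So the next two rows are 64  K  76  -14 and 79  M  92  -19.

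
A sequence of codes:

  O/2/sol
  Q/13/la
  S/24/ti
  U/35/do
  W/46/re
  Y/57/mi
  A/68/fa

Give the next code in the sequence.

C/79/sol

For the letter, letters move forward 2 places in the alphabet, wrapping Z→A: O, Q, S, U, W, Y, A → C.
Second component: +11 each step, so 2, 13, 24, 35, 46, 57, 68 → 79.
Note — runs through the solfège scale do→ti: sol, la, ti, do, re, mi, fa → sol.
Putting it together: C/79/sol.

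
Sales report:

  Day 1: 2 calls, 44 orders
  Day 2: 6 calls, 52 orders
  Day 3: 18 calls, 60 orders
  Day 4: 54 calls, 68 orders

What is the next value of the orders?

Orders — +8 each step: 44, 52, 60, 68 → 76.

76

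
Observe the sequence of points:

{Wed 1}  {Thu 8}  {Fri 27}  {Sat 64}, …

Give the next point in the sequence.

{Sun 125}

Day: runs through the weekdays Mon→Sun; Wed, Thu, Fri, Sat → Sun.
For the second entry, perfect cubes: 1³, 2³, 3³, …: 1, 8, 27, 64 → 125.
Putting it together: {Sun 125}.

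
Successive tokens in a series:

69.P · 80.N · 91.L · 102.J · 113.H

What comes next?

First component: +11 each step; 69, 80, 91, 102, 113 → 124.
Letter — letters move back 2 places in the alphabet: P, N, L, J, H → F.
Putting it together: 124.F.

124.F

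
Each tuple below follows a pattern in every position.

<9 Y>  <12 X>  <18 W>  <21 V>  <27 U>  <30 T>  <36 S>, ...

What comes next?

First coordinate goes 9, 12, 18, 21, 27, 30, 36 → 39 (alternating steps +3, +6, +3, +6, …).
Letter: letters move back 1 place in the alphabet, so Y, X, W, V, U, T, S → R.
Putting it together: <39 R>.

<39 R>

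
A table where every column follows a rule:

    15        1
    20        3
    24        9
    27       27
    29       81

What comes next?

First component: differences are 5, 4, 3, … (decreasing by 1 each time); 15, 20, 24, 27, 29 → 30.
Second component: ×3 each step; 1, 3, 9, 27, 81 → 243.
So the next row is 30  243.

30  243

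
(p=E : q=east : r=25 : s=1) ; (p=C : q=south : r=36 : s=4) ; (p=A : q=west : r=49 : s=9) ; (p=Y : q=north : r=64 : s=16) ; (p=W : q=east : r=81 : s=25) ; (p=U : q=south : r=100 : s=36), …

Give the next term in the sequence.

(p=S : q=west : r=121 : s=49)

P — letters move back 2 places in the alphabet, wrapping A→Z: E, C, A, Y, W, U → S.
Q: east, south, west, north, east, south → west (repeats east → south → west → north).
R: perfect squares: 5², 6², 7², …, so 25, 36, 49, 64, 81, 100 → 121.
For the s, perfect squares: 1², 2², 3², …: 1, 4, 9, 16, 25, 36 → 49.
Putting it together: (p=S : q=west : r=121 : s=49).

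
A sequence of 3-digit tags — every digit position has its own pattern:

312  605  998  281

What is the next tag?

574

First digit: 3, 6, 9, 2 → 5 (+3 each step, mod 10).
Second digit: −1 each step, mod 10; 1, 0, 9, 8 → 7.
Third digit: 2, 5, 8, 1 → 4 (+3 each step, mod 10).
Putting it together: 574.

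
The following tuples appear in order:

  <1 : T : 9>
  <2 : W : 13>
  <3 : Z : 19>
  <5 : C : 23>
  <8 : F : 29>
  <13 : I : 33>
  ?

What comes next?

<21 : L : 39>

For the first coordinate, each term is the sum of the two before it: 1, 2, 3, 5, 8, 13 → 21.
Letter: T, W, Z, C, F, I → L (letters move forward 3 places in the alphabet, wrapping Z→A).
Third coordinate goes 9, 13, 19, 23, 29, 33 → 39 (alternating steps +4, +6, +4, +6, …).
So the next tuple is <21 : L : 39>.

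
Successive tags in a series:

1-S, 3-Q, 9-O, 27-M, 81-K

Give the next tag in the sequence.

First component — ×3 each step: 1, 3, 9, 27, 81 → 243.
Letter goes S, Q, O, M, K → I (letters move back 2 places in the alphabet).
Combining the parts gives 243-I.

243-I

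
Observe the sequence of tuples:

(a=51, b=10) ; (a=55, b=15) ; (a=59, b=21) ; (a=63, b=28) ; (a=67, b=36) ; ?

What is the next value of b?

45

B: differences are 5, 6, 7, … (increasing by 1 each time); 10, 15, 21, 28, 36 → 45.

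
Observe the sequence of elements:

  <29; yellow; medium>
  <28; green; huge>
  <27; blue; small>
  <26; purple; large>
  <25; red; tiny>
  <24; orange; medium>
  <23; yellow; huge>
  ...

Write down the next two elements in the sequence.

<22; green; small>, <21; blue; large>

For the first part, −1 each step: 29, 28, 27, 26, 25, 24, 23 → 22 → 21.
Colour: yellow, green, blue, purple, red, orange, yellow → green → blue (repeats yellow → green → blue → purple → red → orange).
Size — repeats medium → huge → small → large → tiny: medium, huge, small, large, tiny, medium, huge → small → large.
Putting the parts together: <22; green; small> and then <21; blue; large>.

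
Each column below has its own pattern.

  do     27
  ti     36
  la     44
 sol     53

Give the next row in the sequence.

fa  61

Note: runs backward through the solfège scale do→ti; do, ti, la, sol → fa.
Second component: 27, 36, 44, 53 → 61 (alternating steps +9, +8, +9, +8, …).
Putting it together: fa  61.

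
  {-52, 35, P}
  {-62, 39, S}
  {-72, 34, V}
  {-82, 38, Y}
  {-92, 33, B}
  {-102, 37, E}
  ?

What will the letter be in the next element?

H

Letter: letters move forward 3 places in the alphabet, wrapping Z→A; P, S, V, Y, B, E → H.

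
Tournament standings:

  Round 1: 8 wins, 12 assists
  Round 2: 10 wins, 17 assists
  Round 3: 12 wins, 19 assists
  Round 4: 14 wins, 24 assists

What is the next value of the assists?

26

Assists: alternating steps +5, +2, +5, +2, …; 12, 17, 19, 24 → 26.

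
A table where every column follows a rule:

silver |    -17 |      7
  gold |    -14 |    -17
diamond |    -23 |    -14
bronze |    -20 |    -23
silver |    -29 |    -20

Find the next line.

gold  -26  -29

Rank — repeats silver → gold → diamond → bronze: silver, gold, diamond, bronze, silver → gold.
Second component — alternating steps +3, −9, +3, −9, …: -17, -14, -23, -20, -29 → -26.
Third component: always the previous value of the second component, so 7, -17, -14, -23, -20 → -29.
Putting it together: gold  -26  -29.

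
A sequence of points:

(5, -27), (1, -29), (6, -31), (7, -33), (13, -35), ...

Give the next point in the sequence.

(20, -37)

First entry: 5, 1, 6, 7, 13 → 20 (each term is the sum of the two before it).
Second entry: −2 each step; -27, -29, -31, -33, -35 → -37.
Putting it together: (20, -37).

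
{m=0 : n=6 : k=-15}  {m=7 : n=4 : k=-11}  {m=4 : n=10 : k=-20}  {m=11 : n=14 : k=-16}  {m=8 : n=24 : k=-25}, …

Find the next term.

M: 0, 7, 4, 11, 8 → 15 (alternating steps +7, −3, +7, −3, …).
For the n, each term is the sum of the two before it: 6, 4, 10, 14, 24 → 38.
K: alternating steps +4, −9, +4, −9, …, so -15, -11, -20, -16, -25 → -21.
So the next term is {m=15 : n=38 : k=-21}.

{m=15 : n=38 : k=-21}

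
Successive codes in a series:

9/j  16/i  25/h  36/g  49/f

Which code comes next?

First component: 9, 16, 25, 36, 49 → 64 (perfect squares: 3², 4², 5², …).
Letter: letters move back 1 place in the alphabet, so j, i, h, g, f → e.
Combining the parts gives 64/e.

64/e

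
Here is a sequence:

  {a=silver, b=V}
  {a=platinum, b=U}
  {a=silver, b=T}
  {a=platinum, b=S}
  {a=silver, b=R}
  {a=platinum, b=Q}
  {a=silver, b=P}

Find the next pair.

A: silver, platinum, silver, platinum, silver, platinum, silver → platinum (alternates silver ↔ platinum).
B: letters move back 1 place in the alphabet; V, U, T, S, R, Q, P → O.
So the next pair is {a=platinum, b=O}.

{a=platinum, b=O}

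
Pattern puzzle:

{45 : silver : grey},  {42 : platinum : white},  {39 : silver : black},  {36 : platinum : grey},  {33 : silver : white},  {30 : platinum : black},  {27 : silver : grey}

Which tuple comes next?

{24 : platinum : white}

First slot goes 45, 42, 39, 36, 33, 30, 27 → 24 (−3 each step).
Metal goes silver, platinum, silver, platinum, silver, platinum, silver → platinum (alternates silver ↔ platinum).
For the shade, repeats grey → white → black: grey, white, black, grey, white, black, grey → white.
Putting it together: {24 : platinum : white}.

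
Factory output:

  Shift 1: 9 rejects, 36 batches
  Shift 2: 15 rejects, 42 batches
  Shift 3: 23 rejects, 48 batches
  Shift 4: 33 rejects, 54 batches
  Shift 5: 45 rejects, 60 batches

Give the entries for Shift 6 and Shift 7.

Rejects — differences are 6, 8, 10, … (increasing by 2 each time): 9, 15, 23, 33, 45 → 59 → 75.
Batches: +6 each step; 36, 42, 48, 54, 60 → 66 → 72.
So the next two records are 59 rejects, 66 batches and 75 rejects, 72 batches.

59 rejects, 66 batches; 75 rejects, 72 batches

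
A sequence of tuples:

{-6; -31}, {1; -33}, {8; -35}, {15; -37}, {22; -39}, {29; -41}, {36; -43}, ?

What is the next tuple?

First entry: +7 each step, so -6, 1, 8, 15, 22, 29, 36 → 43.
Second entry: −2 each step; -31, -33, -35, -37, -39, -41, -43 → -45.
Putting it together: {43; -45}.

{43; -45}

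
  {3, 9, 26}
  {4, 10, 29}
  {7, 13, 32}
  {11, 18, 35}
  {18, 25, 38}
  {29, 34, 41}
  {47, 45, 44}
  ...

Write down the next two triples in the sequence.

{76, 58, 47}, {123, 73, 50}

First value: 3, 4, 7, 11, 18, 29, 47 → 76 → 123 (each term is the sum of the two before it).
Second value: 9, 10, 13, 18, 25, 34, 45 → 58 → 73 (differences are 1, 3, 5, … (increasing by 2 each time)).
Third value: +3 each step; 26, 29, 32, 35, 38, 41, 44 → 47 → 50.
So the next two triples are {76, 58, 47} and {123, 73, 50}.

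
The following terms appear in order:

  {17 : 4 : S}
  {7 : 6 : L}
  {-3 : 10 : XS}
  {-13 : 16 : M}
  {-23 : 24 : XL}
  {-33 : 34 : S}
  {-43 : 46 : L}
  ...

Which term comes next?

First part — −10 each step: 17, 7, -3, -13, -23, -33, -43 → -53.
For the second part, differences are 2, 4, 6, … (increasing by 2 each time): 4, 6, 10, 16, 24, 34, 46 → 60.
Size: repeats S → L → XS → M → XL, so S, L, XS, M, XL, S, L → XS.
Combining the parts gives {-53 : 60 : XS}.

{-53 : 60 : XS}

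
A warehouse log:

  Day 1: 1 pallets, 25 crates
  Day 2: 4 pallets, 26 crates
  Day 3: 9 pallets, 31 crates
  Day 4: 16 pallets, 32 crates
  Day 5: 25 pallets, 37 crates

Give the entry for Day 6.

Pallets: perfect squares: 1², 2², 3², …; 1, 4, 9, 16, 25 → 36.
Crates goes 25, 26, 31, 32, 37 → 38 (alternating steps +1, +5, +1, +5, …).
So the next line is 36 pallets, 38 crates.

36 pallets, 38 crates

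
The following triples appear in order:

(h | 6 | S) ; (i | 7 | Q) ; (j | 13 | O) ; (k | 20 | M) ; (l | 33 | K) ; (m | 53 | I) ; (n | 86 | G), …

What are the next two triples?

First letter — letters move forward 1 place in the alphabet: h, i, j, k, l, m, n → o → p.
Second coordinate: each term is the sum of the two before it, so 6, 7, 13, 20, 33, 53, 86 → 139 → 225.
Second letter: S, Q, O, M, K, I, G → E → C (letters move back 2 places in the alphabet).
Putting the parts together: (o | 139 | E) and then (p | 225 | C).

(o | 139 | E), (p | 225 | C)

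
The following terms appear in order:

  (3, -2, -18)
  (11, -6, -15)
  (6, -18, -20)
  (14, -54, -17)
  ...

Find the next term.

(9, -162, -22)

First component: alternating steps +8, −5, +8, −5, …; 3, 11, 6, 14 → 9.
Second component: ×3 each step; -2, -6, -18, -54 → -162.
Third component: -18, -15, -20, -17 → -22 (alternating steps +3, −5, +3, −5, …).
Combining the parts gives (9, -162, -22).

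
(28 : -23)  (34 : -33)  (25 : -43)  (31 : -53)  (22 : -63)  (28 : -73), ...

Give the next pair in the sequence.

First component: alternating steps +6, −9, +6, −9, …, so 28, 34, 25, 31, 22, 28 → 19.
For the second component, −10 each step: -23, -33, -43, -53, -63, -73 → -83.
Combining the parts gives (19 : -83).

(19 : -83)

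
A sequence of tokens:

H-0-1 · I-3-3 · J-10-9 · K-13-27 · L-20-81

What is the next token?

M-23-243

Letter: letters move forward 1 place in the alphabet, so H, I, J, K, L → M.
Second component goes 0, 3, 10, 13, 20 → 23 (alternating steps +3, +7, +3, +7, …).
Third component goes 1, 3, 9, 27, 81 → 243 (×3 each step).
Putting it together: M-23-243.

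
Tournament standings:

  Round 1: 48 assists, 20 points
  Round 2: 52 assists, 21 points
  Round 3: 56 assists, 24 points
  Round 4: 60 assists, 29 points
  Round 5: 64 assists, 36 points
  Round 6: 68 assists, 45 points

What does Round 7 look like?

Assists — +4 each step: 48, 52, 56, 60, 64, 68 → 72.
Points — differences are 1, 3, 5, … (increasing by 2 each time): 20, 21, 24, 29, 36, 45 → 56.
Putting it together: 72 assists, 56 points.

72 assists, 56 points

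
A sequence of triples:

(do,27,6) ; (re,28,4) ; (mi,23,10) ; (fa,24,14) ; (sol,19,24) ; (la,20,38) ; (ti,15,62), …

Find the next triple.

Note: runs through the solfège scale do→ti, so do, re, mi, fa, sol, la, ti → do.
For the second component, alternating steps +1, −5, +1, −5, …: 27, 28, 23, 24, 19, 20, 15 → 16.
Third component — each term is the sum of the two before it: 6, 4, 10, 14, 24, 38, 62 → 100.
Combining the parts gives (do,16,100).

(do,16,100)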